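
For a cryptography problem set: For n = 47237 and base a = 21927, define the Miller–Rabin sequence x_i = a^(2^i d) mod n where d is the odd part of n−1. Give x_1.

n − 1 = 47236 = 2^2 · 11809, so s = 2 and d = 11809.
x_0 = 21927^11809 mod 47237 = 12617.
x_1 = 12617^2 mod 47237 = 47236.

47236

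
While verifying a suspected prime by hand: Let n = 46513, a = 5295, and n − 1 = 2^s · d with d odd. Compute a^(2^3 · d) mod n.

8107

n − 1 = 46512 = 2^4 · 2907, so s = 4 and d = 2907.
x_0 = 5295^2907 mod 46513 = 37057.
x_1 = 37057^2 mod 46513 = 17950.
x_2 = 17950^2 mod 46513 = 6949.
x_3 = 6949^2 mod 46513 = 8107.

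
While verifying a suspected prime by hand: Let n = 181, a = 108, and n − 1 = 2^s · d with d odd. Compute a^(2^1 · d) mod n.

n − 1 = 180 = 2^2 · 45, so s = 2 and d = 45.
x_0 = 108^45 mod 181 = 180.
x_1 = 180^2 mod 181 = 1.

1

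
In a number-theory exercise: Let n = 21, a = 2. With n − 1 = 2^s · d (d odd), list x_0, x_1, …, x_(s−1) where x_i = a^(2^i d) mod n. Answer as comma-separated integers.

n − 1 = 20 = 2^2 · 5, so s = 2 and d = 5.
x_0 = 2^5 mod 21 = 11.
x_1 = 11^2 mod 21 = 16.

11, 16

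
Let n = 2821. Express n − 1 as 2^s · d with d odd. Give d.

Halving: 2820 → 1410 → 705; 705 is odd.
So 2820 = 2^2 · 705.

705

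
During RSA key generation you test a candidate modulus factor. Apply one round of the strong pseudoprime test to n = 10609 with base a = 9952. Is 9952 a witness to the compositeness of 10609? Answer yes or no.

n − 1 = 10608 = 2^4 · 663, so s = 4 and d = 663.
By repeated squaring, 9952^663 ≡ 5254 (mod 10609).
x_0 = 9952^663 mod 10609 = 5254.
x_0 is neither 1 nor 10608, so continue squaring.
x_1 = 5254^2 mod 10609 = 10507.
x_2 = 10507^2 mod 10609 = 10404.
x_3 = 10404^2 mod 10609 = 10198.
Reached i = s−1 = 3 without hitting −1: 9952 is a Miller–Rabin witness and 10609 is composite.

yes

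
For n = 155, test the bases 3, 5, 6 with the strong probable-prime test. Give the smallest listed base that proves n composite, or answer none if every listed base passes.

n − 1 = 154 = 2^1 · 77, so s = 1 and d = 77.
Base 3: x_0 = 3^77 mod 155 = 53. x_0 ∉ {1, 154} and s = 1, so 3 is a Miller–Rabin witness and 155 is composite.
Base 5: x_0 = 5^77 mod 155 = 25. x_0 ∉ {1, 154} and s = 1, so 5 is a Miller–Rabin witness and 155 is composite.
Base 6: x_0 = 6^77 mod 155 = 26. x_0 ∉ {1, 154} and s = 1, so 6 is a Miller–Rabin witness and 155 is composite.
The smallest witness among the given bases is 3.

3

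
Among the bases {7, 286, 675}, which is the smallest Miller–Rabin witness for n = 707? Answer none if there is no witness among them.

7

n − 1 = 706 = 2^1 · 353, so s = 1 and d = 353.
Base 7: x_0 = 7^353 mod 707 = 364. x_0 ∉ {1, 706} and s = 1, so 7 is a Miller–Rabin witness and 707 is composite.
Base 286: x_0 = 286^353 mod 707 = 440. x_0 ∉ {1, 706} and s = 1, so 286 is a Miller–Rabin witness and 707 is composite.
Base 675: x_0 = 675^353 mod 707 = 145. x_0 ∉ {1, 706} and s = 1, so 675 is a Miller–Rabin witness and 707 is composite.
The smallest witness among the given bases is 7.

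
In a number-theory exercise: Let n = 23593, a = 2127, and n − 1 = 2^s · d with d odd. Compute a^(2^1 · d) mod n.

1

n − 1 = 23592 = 2^3 · 2949, so s = 3 and d = 2949.
x_0 = 2127^2949 mod 23593 = 23592.
x_1 = 23592^2 mod 23593 = 1.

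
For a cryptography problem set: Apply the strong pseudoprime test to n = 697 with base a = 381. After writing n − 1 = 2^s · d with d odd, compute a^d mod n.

n − 1 = 696 = 2^3 · 87, so s = 3 and d = 87.
381^87 mod 697 = 63.

63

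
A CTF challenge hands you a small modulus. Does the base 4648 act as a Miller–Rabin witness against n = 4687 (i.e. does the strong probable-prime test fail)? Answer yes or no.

yes

n − 1 = 4686 = 2^1 · 2343, so s = 1 and d = 2343.
x_0 = 4648^2343 mod 4687 = 1712.
x_0 ∉ {1, 4686} and s = 1, so 4648 is a Miller–Rabin witness and 4687 is composite.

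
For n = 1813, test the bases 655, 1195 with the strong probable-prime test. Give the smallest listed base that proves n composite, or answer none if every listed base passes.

none

n − 1 = 1812 = 2^2 · 453, so s = 2 and d = 453.
Base 655: x_0 = 655^453 mod 1813 = 1. x_0 = 1, so 655 is not a witness.
Base 1195: x_0 = 1195^453 mod 1813 = 1812. x_0 = 1812 ≡ −1, so 1195 is not a witness.
No listed base is a witness for 1813.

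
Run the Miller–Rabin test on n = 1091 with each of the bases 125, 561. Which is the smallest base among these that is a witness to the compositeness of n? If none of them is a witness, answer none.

none

n − 1 = 1090 = 2^1 · 545, so s = 1 and d = 545.
Base 125: x_0 = 125^545 mod 1091 = 1. x_0 = 1, so 125 is not a witness.
Base 561: x_0 = 561^545 mod 1091 = 1090. x_0 = 1090 ≡ −1, so 561 is not a witness.
No listed base is a witness for 1091.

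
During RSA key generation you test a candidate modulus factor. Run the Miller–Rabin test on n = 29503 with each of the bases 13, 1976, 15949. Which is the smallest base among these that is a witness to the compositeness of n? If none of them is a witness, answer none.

n − 1 = 29502 = 2^1 · 14751, so s = 1 and d = 14751.
Base 13: x_0 = 13^14751 mod 29503 = 5927. x_0 ∉ {1, 29502} and s = 1, so 13 is a Miller–Rabin witness and 29503 is composite.
Base 1976: x_0 = 1976^14751 mod 29503 = 10999. x_0 ∉ {1, 29502} and s = 1, so 1976 is a Miller–Rabin witness and 29503 is composite.
Base 15949: x_0 = 15949^14751 mod 29503 = 7929. x_0 ∉ {1, 29502} and s = 1, so 15949 is a Miller–Rabin witness and 29503 is composite.
The smallest witness among the given bases is 13.

13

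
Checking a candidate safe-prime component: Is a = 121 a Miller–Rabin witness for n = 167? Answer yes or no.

n − 1 = 166 = 2^1 · 83, so s = 1 and d = 83.
x_0 = 121^83 mod 167 = 1.
x_0 = 1, so 121 is not a witness.

no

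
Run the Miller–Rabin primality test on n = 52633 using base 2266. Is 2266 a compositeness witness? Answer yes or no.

yes

n − 1 = 52632 = 2^3 · 6579, so s = 3 and d = 6579.
Repeated squaring mod 52633: 2266^1 ≡ 2266, 2266^2 ≡ 29355, 2266^4 ≡ 8549, 2266^8 ≡ 30797, 2266^16 ≡ 8549, 2266^32 ≡ 30797, 2266^64 ≡ 8549, 2266^128 ≡ 30797, 2266^256 ≡ 8549, 2266^512 ≡ 30797, 2266^1024 ≡ 8549, 2266^2048 ≡ 30797, 2266^4096 ≡ 8549.
6579 = 4096 + 2048 + 256 + 128 + 32 + 16 + 2 + 1, so 2266^6579 ≡ 8549·30797·8549·30797·30797·8549·29355·2266 ≡ 42951 (mod 52633).
x_0 = 2266^6579 mod 52633 = 42951.
x_0 is neither 1 nor 52632, so continue squaring.
x_1 = 42951^2 mod 52633 = 1751.
x_2 = 1751^2 mod 52633 = 13287.
Reached i = s−1 = 2 without hitting −1: 2266 is a Miller–Rabin witness and 52633 is composite.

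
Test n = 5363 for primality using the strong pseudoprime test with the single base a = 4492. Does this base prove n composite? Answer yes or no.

n − 1 = 5362 = 2^1 · 2681, so s = 1 and d = 2681.
Repeated squaring mod 5363: 4492^1 ≡ 4492, 4492^2 ≡ 2458, 4492^4 ≡ 3026, 4492^8 ≡ 2035, 4492^16 ≡ 989, 4492^32 ≡ 2055, 4492^64 ≡ 2344, 4492^128 ≡ 2624, 4492^256 ≡ 4647, 4492^512 ≡ 3171, 4492^1024 ≡ 4979, 4492^2048 ≡ 2655.
2681 = 2048 + 512 + 64 + 32 + 16 + 8 + 1, so 4492^2681 ≡ 2655·3171·2344·2055·989·2035·4492 ≡ 1940 (mod 5363).
x_0 = 4492^2681 mod 5363 = 1940.
x_0 ∉ {1, 5362} and s = 1, so 4492 is a Miller–Rabin witness and 5363 is composite.

yes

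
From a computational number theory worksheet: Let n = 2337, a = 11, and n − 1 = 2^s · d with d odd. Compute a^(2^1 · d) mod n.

1033

n − 1 = 2336 = 2^5 · 73, so s = 5 and d = 73.
Repeated squaring mod 2337: 11^1 ≡ 11, 11^2 ≡ 121, 11^4 ≡ 619, 11^8 ≡ 2230, 11^16 ≡ 2101, 11^32 ≡ 1945, 11^64 ≡ 1759.
73 = 64 + 8 + 1, so 11^73 ≡ 1759·2230·11 ≡ 239 (mod 2337).
x_0 = 239.
x_1 = 239^2 mod 2337 = 1033.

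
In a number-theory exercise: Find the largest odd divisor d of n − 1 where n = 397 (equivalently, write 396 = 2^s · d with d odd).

Halving: 396 → 198 → 99; 99 is odd.
So 396 = 2^2 · 99.

99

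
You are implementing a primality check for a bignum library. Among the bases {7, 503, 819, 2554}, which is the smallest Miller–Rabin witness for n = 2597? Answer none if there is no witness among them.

7

n − 1 = 2596 = 2^2 · 649, so s = 2 and d = 649.
Base 7: x_0 = 7^649 mod 2597 = 833. x_0 is neither 1 nor 2596, so continue squaring. x_1 = 833^2 mod 2597 = 490. Reached i = s−1 = 1 without hitting −1: 7 is a Miller–Rabin witness and 2597 is composite.
Base 503: x_0 = 503^649 mod 2597 = 1539. x_0 is neither 1 nor 2596, so continue squaring. x_1 = 1539^2 mod 2597 = 57. Reached i = s−1 = 1 without hitting −1: 503 is a Miller–Rabin witness and 2597 is composite.
Base 819: x_0 = 819^649 mod 2597 = 784. x_0 is neither 1 nor 2596, so continue squaring. x_1 = 784^2 mod 2597 = 1764. Reached i = s−1 = 1 without hitting −1: 819 is a Miller–Rabin witness and 2597 is composite.
Base 2554: x_0 = 2554^649 mod 2597 = 1553. x_0 is neither 1 nor 2596, so continue squaring. x_1 = 1553^2 mod 2597 = 1793. Reached i = s−1 = 1 without hitting −1: 2554 is a Miller–Rabin witness and 2597 is composite.
The smallest witness among the given bases is 7.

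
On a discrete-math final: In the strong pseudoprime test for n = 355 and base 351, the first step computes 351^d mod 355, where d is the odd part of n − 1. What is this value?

126

n − 1 = 354 = 2^1 · 177, so s = 1 and d = 177.
351^177 mod 355 = 126.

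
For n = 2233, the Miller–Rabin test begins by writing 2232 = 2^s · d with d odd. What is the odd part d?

279

Halving: 2232 → 1116 → 558 → 279; 279 is odd.
So 2232 = 2^3 · 279.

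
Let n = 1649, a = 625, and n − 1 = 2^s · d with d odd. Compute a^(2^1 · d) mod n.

n − 1 = 1648 = 2^4 · 103, so s = 4 and d = 103.
Repeated squaring mod 1649: 625^1 ≡ 625, 625^2 ≡ 1461, 625^4 ≡ 715, 625^8 ≡ 35, 625^16 ≡ 1225, 625^32 ≡ 35, 625^64 ≡ 1225.
103 = 64 + 32 + 4 + 2 + 1, so 625^103 ≡ 1225·35·715·1461·625 ≡ 752 (mod 1649).
x_0 = 752.
x_1 = 752^2 mod 1649 = 1546.

1546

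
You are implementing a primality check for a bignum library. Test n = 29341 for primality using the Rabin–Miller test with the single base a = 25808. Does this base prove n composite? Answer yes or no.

yes

n − 1 = 29340 = 2^2 · 7335, so s = 2 and d = 7335.
x_0 = 25808^7335 mod 29341 = 24155.
x_0 is neither 1 nor 29340, so continue squaring.
x_1 = 24155^2 mod 29341 = 18240.
Reached i = s−1 = 1 without hitting −1: 25808 is a Miller–Rabin witness and 29341 is composite.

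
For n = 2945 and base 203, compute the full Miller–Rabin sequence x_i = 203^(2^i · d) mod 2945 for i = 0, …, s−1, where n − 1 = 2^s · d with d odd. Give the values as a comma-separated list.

2617, 1564, 1746, 441, 111, 541, 1126

n − 1 = 2944 = 2^7 · 23, so s = 7 and d = 23.
x_0 = 203^23 mod 2945 = 2617.
x_1 = 2617^2 mod 2945 = 1564.
x_2 = 1564^2 mod 2945 = 1746.
x_3 = 1746^2 mod 2945 = 441.
x_4 = 441^2 mod 2945 = 111.
x_5 = 111^2 mod 2945 = 541.
x_6 = 541^2 mod 2945 = 1126.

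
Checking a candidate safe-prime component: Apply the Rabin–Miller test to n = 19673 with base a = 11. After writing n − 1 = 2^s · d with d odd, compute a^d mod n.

18182

n − 1 = 19672 = 2^3 · 2459, so s = 3 and d = 2459.
11^2459 mod 19673 = 18182.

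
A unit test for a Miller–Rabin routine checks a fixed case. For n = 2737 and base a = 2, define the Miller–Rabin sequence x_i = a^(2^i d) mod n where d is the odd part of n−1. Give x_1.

2325

n − 1 = 2736 = 2^4 · 171, so s = 4 and d = 171.
x_0 = 2^171 mod 2737 = 1674.
x_1 = 1674^2 mod 2737 = 2325.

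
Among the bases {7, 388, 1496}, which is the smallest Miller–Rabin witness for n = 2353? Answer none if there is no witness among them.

n − 1 = 2352 = 2^4 · 147, so s = 4 and d = 147.
Base 7: x_0 = 7^147 mod 2353 = 343. x_0 is neither 1 nor 2352, so continue squaring. x_1 = 343^2 mod 2353 = 2352. x_1 ≡ −1, so 7 is not a witness.
Base 388: x_0 = 388^147 mod 2353 = 200. x_0 is neither 1 nor 2352, so continue squaring. x_1 = 200^2 mod 2353 = 2352. x_1 ≡ −1, so 388 is not a witness.
Base 1496: x_0 = 1496^147 mod 2353 = 1. x_0 = 1, so 1496 is not a witness.
No listed base is a witness for 2353.

none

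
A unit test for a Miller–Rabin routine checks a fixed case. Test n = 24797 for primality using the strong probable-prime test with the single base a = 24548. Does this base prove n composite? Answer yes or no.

yes

n − 1 = 24796 = 2^2 · 6199, so s = 2 and d = 6199.
Repeated squaring mod 24797: 24548^1 ≡ 24548, 24548^2 ≡ 12407, 24548^4 ≡ 18670, 24548^8 ≡ 22268, 24548^16 ≡ 23012, 24548^32 ≡ 12209, 24548^64 ≡ 4914, 24548^128 ≡ 19915, 24548^256 ≡ 4007, 24548^512 ≡ 12390, 24548^1024 ≡ 18670, 24548^2048 ≡ 22268, 24548^4096 ≡ 23012.
6199 = 4096 + 2048 + 32 + 16 + 4 + 2 + 1, so 24548^6199 ≡ 23012·22268·12209·23012·18670·12407·24548 ≡ 6546 (mod 24797).
x_0 = 24548^6199 mod 24797 = 6546.
x_0 is neither 1 nor 24796, so continue squaring.
x_1 = 6546^2 mod 24797 = 900.
Reached i = s−1 = 1 without hitting −1: 24548 is a Miller–Rabin witness and 24797 is composite.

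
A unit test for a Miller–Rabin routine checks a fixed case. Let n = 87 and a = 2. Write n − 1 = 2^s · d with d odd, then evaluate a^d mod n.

56

n − 1 = 86 = 2^1 · 43, so s = 1 and d = 43.
2^43 mod 87 = 56.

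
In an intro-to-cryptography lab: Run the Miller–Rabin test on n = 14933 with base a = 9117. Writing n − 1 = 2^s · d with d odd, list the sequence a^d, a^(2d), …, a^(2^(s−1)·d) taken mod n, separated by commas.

n − 1 = 14932 = 2^2 · 3733, so s = 2 and d = 3733.
x_0 = 9117^3733 mod 14933 = 9840.
x_1 = 9840^2 mod 14933 = 28.

9840, 28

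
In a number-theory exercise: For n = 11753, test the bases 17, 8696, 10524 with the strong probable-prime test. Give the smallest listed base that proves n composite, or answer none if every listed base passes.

n − 1 = 11752 = 2^3 · 1469, so s = 3 and d = 1469.
Base 17: x_0 = 17^1469 mod 11753 = 8475. x_0 is neither 1 nor 11752, so continue squaring. x_1 = 8475^2 mod 11753 = 3042. x_2 = 3042^2 mod 11753 = 4153. Reached i = s−1 = 2 without hitting −1: 17 is a Miller–Rabin witness and 11753 is composite.
Base 8696: x_0 = 8696^1469 mod 11753 = 1306. x_0 is neither 1 nor 11752, so continue squaring. x_1 = 1306^2 mod 11753 = 1451. x_2 = 1451^2 mod 11753 = 1614. Reached i = s−1 = 2 without hitting −1: 8696 is a Miller–Rabin witness and 11753 is composite.
Base 10524: x_0 = 10524^1469 mod 11753 = 1041. x_0 is neither 1 nor 11752, so continue squaring. x_1 = 1041^2 mod 11753 = 2405. x_2 = 2405^2 mod 11753 = 1549. Reached i = s−1 = 2 without hitting −1: 10524 is a Miller–Rabin witness and 11753 is composite.
The smallest witness among the given bases is 17.

17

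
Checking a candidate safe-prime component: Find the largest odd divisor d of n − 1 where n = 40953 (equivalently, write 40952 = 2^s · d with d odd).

5119

Halving: 40952 → 20476 → 10238 → 5119; 5119 is odd.
So 40952 = 2^3 · 5119.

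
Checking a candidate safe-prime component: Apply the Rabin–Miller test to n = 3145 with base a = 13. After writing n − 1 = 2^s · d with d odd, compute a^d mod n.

n − 1 = 3144 = 2^3 · 393, so s = 3 and d = 393.
Repeated squaring mod 3145: 13^1 ≡ 13, 13^2 ≡ 169, 13^4 ≡ 256, 13^8 ≡ 2636, 13^16 ≡ 1191, 13^32 ≡ 86, 13^64 ≡ 1106, 13^128 ≡ 2976, 13^256 ≡ 256.
393 = 256 + 128 + 8 + 1, so 13^393 ≡ 256·2976·2636·13 ≡ 1118 (mod 3145).

1118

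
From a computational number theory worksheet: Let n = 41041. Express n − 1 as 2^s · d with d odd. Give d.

2565

Halving: 41040 → 20520 → 10260 → 5130 → 2565; 2565 is odd.
So 41040 = 2^4 · 2565.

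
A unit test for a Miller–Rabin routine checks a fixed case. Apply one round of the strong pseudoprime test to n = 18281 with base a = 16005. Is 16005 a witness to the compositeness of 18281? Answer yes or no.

yes

n − 1 = 18280 = 2^3 · 2285, so s = 3 and d = 2285.
Repeated squaring mod 18281: 16005^1 ≡ 16005, 16005^2 ≡ 6653, 16005^4 ≡ 4108, 16005^8 ≡ 2301, 16005^16 ≡ 11392, 16005^32 ≡ 845, 16005^64 ≡ 1066, 16005^128 ≡ 2934, 16005^256 ≡ 16286, 16005^512 ≡ 13048, 16005^1024 ≡ 17632, 16005^2048 ≡ 738.
2285 = 2048 + 128 + 64 + 32 + 8 + 4 + 1, so 16005^2285 ≡ 738·2934·1066·845·2301·4108·16005 ≡ 1431 (mod 18281).
x_0 = 16005^2285 mod 18281 = 1431.
x_0 is neither 1 nor 18280, so continue squaring.
x_1 = 1431^2 mod 18281 = 289.
x_2 = 289^2 mod 18281 = 10397.
Reached i = s−1 = 2 without hitting −1: 16005 is a Miller–Rabin witness and 18281 is composite.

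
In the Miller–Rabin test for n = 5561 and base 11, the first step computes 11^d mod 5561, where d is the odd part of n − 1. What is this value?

3296

n − 1 = 5560 = 2^3 · 695, so s = 3 and d = 695.
Repeated squaring mod 5561: 11^1 ≡ 11, 11^2 ≡ 121, 11^4 ≡ 3519, 11^8 ≡ 4575, 11^16 ≡ 4582, 11^32 ≡ 1949, 11^64 ≡ 438, 11^128 ≡ 2770, 11^256 ≡ 4281, 11^512 ≡ 3466.
695 = 512 + 128 + 32 + 16 + 4 + 2 + 1, so 11^695 ≡ 3466·2770·1949·4582·3519·121·11 ≡ 3296 (mod 5561).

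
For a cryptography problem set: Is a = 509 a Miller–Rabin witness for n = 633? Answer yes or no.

n − 1 = 632 = 2^3 · 79, so s = 3 and d = 79.
x_0 = 509^79 mod 633 = 203.
x_0 is neither 1 nor 632, so continue squaring.
x_1 = 203^2 mod 633 = 64.
x_2 = 64^2 mod 633 = 298.
Reached i = s−1 = 2 without hitting −1: 509 is a Miller–Rabin witness and 633 is composite.

yes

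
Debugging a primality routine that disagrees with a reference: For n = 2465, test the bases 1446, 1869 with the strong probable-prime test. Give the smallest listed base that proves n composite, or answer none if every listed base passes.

n − 1 = 2464 = 2^5 · 77, so s = 5 and d = 77.
Base 1446: x_0 = 1446^77 mod 2465 = 1. x_0 = 1, so 1446 is not a witness.
Base 1869: x_0 = 1869^77 mod 2465 = 2464. x_0 = 2464 ≡ −1, so 1869 is not a witness.
No listed base is a witness for 2465.

none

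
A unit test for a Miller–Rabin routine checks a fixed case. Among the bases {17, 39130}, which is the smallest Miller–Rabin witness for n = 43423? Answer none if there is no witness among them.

n − 1 = 43422 = 2^1 · 21711, so s = 1 and d = 21711.
Base 17: x_0 = 17^21711 mod 43423 = 33050. x_0 ∉ {1, 43422} and s = 1, so 17 is a Miller–Rabin witness and 43423 is composite.
Base 39130: x_0 = 39130^21711 mod 43423 = 23020. x_0 ∉ {1, 43422} and s = 1, so 39130 is a Miller–Rabin witness and 43423 is composite.
The smallest witness among the given bases is 17.

17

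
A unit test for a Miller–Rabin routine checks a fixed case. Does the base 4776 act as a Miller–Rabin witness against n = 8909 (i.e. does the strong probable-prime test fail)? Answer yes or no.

n − 1 = 8908 = 2^2 · 2227, so s = 2 and d = 2227.
x_0 = 4776^2227 mod 8909 = 3259.
x_0 is neither 1 nor 8908, so continue squaring.
x_1 = 3259^2 mod 8909 = 1553.
Reached i = s−1 = 1 without hitting −1: 4776 is a Miller–Rabin witness and 8909 is composite.

yes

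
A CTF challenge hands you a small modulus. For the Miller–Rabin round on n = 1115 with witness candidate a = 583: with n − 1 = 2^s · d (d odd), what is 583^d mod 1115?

n − 1 = 1114 = 2^1 · 557, so s = 1 and d = 557.
By repeated squaring, 583^557 ≡ 1078 (mod 1115).

1078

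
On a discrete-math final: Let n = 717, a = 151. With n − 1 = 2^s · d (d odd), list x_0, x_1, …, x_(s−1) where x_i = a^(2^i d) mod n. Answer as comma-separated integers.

n − 1 = 716 = 2^2 · 179, so s = 2 and d = 179.
x_0 = 151^179 mod 717 = 97.
x_1 = 97^2 mod 717 = 88.

97, 88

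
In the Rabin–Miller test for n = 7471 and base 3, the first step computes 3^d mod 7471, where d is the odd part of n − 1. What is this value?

n − 1 = 7470 = 2^1 · 3735, so s = 1 and d = 3735.
Repeated squaring mod 7471: 3^1 ≡ 3, 3^2 ≡ 9, 3^4 ≡ 81, 3^8 ≡ 6561, 3^16 ≡ 6290, 3^32 ≡ 5155, 3^64 ≡ 7149, 3^128 ≡ 6561, 3^256 ≡ 6290, 3^512 ≡ 5155, 3^1024 ≡ 7149, 3^2048 ≡ 6561.
3735 = 2048 + 1024 + 512 + 128 + 16 + 4 + 2 + 1, so 3^3735 ≡ 6561·7149·5155·6561·6290·81·9·3 ≡ 4587 (mod 7471).

4587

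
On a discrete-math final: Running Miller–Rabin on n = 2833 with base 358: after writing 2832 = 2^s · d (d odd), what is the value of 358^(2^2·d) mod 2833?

1476

n − 1 = 2832 = 2^4 · 177, so s = 4 and d = 177.
x_0 = 358^177 mod 2833 = 509.
x_1 = 509^2 mod 2833 = 1278.
x_2 = 1278^2 mod 2833 = 1476.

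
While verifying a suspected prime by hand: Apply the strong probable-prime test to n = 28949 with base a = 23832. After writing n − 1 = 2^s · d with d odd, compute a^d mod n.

28948

n − 1 = 28948 = 2^2 · 7237, so s = 2 and d = 7237.
By repeated squaring, 23832^7237 ≡ 28948 (mod 28949).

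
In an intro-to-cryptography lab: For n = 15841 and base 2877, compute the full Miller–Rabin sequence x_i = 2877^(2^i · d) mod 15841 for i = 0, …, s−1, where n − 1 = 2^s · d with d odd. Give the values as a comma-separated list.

13734, 3969, 7007, 6790, 6790

n − 1 = 15840 = 2^5 · 495, so s = 5 and d = 495.
x_0 = 2877^495 mod 15841 = 13734.
x_1 = 13734^2 mod 15841 = 3969.
x_2 = 3969^2 mod 15841 = 7007.
x_3 = 7007^2 mod 15841 = 6790.
x_4 = 6790^2 mod 15841 = 6790.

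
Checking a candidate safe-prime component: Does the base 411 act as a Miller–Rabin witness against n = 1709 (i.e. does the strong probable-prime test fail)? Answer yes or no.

no

n − 1 = 1708 = 2^2 · 427, so s = 2 and d = 427.
Repeated squaring mod 1709: 411^1 ≡ 411, 411^2 ≡ 1439, 411^4 ≡ 1122, 411^8 ≡ 1060, 411^16 ≡ 787, 411^32 ≡ 711, 411^64 ≡ 1366, 411^128 ≡ 1437, 411^256 ≡ 497.
427 = 256 + 128 + 32 + 8 + 2 + 1, so 411^427 ≡ 497·1437·711·1060·1439·411 ≡ 1319 (mod 1709).
x_0 = 411^427 mod 1709 = 1319.
x_0 is neither 1 nor 1708, so continue squaring.
x_1 = 1319^2 mod 1709 = 1708.
x_1 ≡ −1, so 411 is not a witness.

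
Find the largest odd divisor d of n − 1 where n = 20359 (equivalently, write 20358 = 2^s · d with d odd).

Halving: 20358 → 10179; 10179 is odd.
So 20358 = 2^1 · 10179.

10179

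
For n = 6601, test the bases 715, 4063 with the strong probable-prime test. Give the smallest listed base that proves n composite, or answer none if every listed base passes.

n − 1 = 6600 = 2^3 · 825, so s = 3 and d = 825.
Base 715: x_0 = 715^825 mod 6601 = 1. x_0 = 1, so 715 is not a witness.
Base 4063: x_0 = 4063^825 mod 6601 = 6600. x_0 = 6600 ≡ −1, so 4063 is not a witness.
No listed base is a witness for 6601.

none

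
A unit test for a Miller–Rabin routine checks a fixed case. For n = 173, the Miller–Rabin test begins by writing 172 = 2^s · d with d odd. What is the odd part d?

43

Halving: 172 → 86 → 43; 43 is odd.
So 172 = 2^2 · 43.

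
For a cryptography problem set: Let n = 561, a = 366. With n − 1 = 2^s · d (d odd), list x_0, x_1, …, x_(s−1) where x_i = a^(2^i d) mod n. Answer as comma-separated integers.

n − 1 = 560 = 2^4 · 35, so s = 4 and d = 35.
x_0 = 366^35 mod 561 = 474.
x_1 = 474^2 mod 561 = 276.
x_2 = 276^2 mod 561 = 441.
x_3 = 441^2 mod 561 = 375.

474, 276, 441, 375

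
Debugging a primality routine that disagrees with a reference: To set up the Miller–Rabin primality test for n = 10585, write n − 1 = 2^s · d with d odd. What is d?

Halving: 10584 → 5292 → 2646 → 1323; 1323 is odd.
So 10584 = 2^3 · 1323.

1323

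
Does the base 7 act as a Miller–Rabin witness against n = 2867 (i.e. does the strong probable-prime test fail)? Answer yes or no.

yes

n − 1 = 2866 = 2^1 · 1433, so s = 1 and d = 1433.
x_0 = 7^1433 mod 2867 = 1325.
x_0 ∉ {1, 2866} and s = 1, so 7 is a Miller–Rabin witness and 2867 is composite.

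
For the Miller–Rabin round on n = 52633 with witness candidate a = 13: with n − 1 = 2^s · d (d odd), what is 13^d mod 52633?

n − 1 = 52632 = 2^3 · 6579, so s = 3 and d = 6579.
Repeated squaring mod 52633: 13^1 ≡ 13, 13^2 ≡ 169, 13^4 ≡ 28561, 13^8 ≡ 24487, 13^16 ≡ 18033, 13^32 ≡ 22415, 13^64 ≡ 50240, 13^128 ≡ 42085, 13^256 ≡ 46775, 13^512 ≡ 52081, 13^1024 ≡ 41539, 13^2048 ≡ 20882, 13^4096 ≡ 46152.
6579 = 4096 + 2048 + 256 + 128 + 32 + 16 + 2 + 1, so 13^6579 ≡ 46152·20882·46775·42085·22415·18033·169·13 ≡ 36875 (mod 52633).

36875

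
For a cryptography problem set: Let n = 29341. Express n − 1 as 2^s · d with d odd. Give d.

7335

Halving: 29340 → 14670 → 7335; 7335 is odd.
So 29340 = 2^2 · 7335.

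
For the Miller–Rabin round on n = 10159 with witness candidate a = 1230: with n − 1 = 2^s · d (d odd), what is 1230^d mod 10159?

10158

n − 1 = 10158 = 2^1 · 5079, so s = 1 and d = 5079.
1230^5079 mod 10159 = 10158.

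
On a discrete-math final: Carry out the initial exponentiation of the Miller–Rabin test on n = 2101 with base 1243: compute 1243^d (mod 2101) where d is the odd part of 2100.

n − 1 = 2100 = 2^2 · 525, so s = 2 and d = 525.
1243^525 mod 2101 = 2090.

2090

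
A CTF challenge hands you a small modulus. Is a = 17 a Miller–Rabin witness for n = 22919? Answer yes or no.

n − 1 = 22918 = 2^1 · 11459, so s = 1 and d = 11459.
x_0 = 17^11459 mod 22919 = 21291.
x_0 ∉ {1, 22918} and s = 1, so 17 is a Miller–Rabin witness and 22919 is composite.

yes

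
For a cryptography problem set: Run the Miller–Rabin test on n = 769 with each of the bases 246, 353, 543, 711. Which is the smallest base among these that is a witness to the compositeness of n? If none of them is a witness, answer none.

n − 1 = 768 = 2^8 · 3, so s = 8 and d = 3.
Base 246: x_0 = 246^3 mod 769 = 634. x_0 is neither 1 nor 768, so continue squaring. x_1 = 634^2 mod 769 = 538. x_2 = 538^2 mod 769 = 300. x_3 = 300^2 mod 769 = 27. x_4 = 27^2 mod 769 = 729. x_5 = 729^2 mod 769 = 62. x_6 = 62^2 mod 769 = 768. x_6 ≡ −1, so 246 is not a witness.
Base 353: x_0 = 353^3 mod 769 = 177. x_0 is neither 1 nor 768, so continue squaring. x_1 = 177^2 mod 769 = 569. x_2 = 569^2 mod 769 = 12. x_3 = 12^2 mod 769 = 144. x_4 = 144^2 mod 769 = 742. x_5 = 742^2 mod 769 = 729. x_6 = 729^2 mod 769 = 62. x_7 = 62^2 mod 769 = 768. x_7 ≡ −1, so 353 is not a witness.
Base 543: x_0 = 543^3 mod 769 = 283. x_0 is neither 1 nor 768, so continue squaring. x_1 = 283^2 mod 769 = 113. x_2 = 113^2 mod 769 = 465. x_3 = 465^2 mod 769 = 136. x_4 = 136^2 mod 769 = 40. x_5 = 40^2 mod 769 = 62. x_6 = 62^2 mod 769 = 768. x_6 ≡ −1, so 543 is not a witness.
Base 711: x_0 = 711^3 mod 769 = 214. x_0 is neither 1 nor 768, so continue squaring. x_1 = 214^2 mod 769 = 425. x_2 = 425^2 mod 769 = 679. x_3 = 679^2 mod 769 = 410. x_4 = 410^2 mod 769 = 458. x_5 = 458^2 mod 769 = 596. x_6 = 596^2 mod 769 = 707. x_7 = 707^2 mod 769 = 768. x_7 ≡ −1, so 711 is not a witness.
No listed base is a witness for 769.

none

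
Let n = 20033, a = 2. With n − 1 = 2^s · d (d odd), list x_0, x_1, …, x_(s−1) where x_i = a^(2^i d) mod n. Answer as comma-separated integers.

n − 1 = 20032 = 2^6 · 313, so s = 6 and d = 313.
x_0 = 2^313 mod 20033 = 4747.
x_1 = 4747^2 mod 20033 = 16917.
x_2 = 16917^2 mod 20033 = 13484.
x_3 = 13484^2 mod 20033 = 18781.
x_4 = 18781^2 mod 20033 = 4930.
x_5 = 4930^2 mod 20033 = 4871.

4747, 16917, 13484, 18781, 4930, 4871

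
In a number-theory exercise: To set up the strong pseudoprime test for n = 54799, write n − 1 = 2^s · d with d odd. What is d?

Halving: 54798 → 27399; 27399 is odd.
So 54798 = 2^1 · 27399.

27399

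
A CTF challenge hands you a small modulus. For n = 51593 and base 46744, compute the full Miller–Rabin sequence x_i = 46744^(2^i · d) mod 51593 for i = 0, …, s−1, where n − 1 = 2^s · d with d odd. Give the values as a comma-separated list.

1, 1, 1

n − 1 = 51592 = 2^3 · 6449, so s = 3 and d = 6449.
x_0 = 46744^6449 mod 51593 = 1.
x_1 = 1^2 mod 51593 = 1.
x_2 = 1^2 mod 51593 = 1.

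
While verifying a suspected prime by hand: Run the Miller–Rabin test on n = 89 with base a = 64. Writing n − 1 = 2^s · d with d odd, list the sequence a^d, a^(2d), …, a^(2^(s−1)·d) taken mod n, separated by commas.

1, 1, 1

n − 1 = 88 = 2^3 · 11, so s = 3 and d = 11.
x_0 = 64^11 mod 89 = 1.
x_1 = 1^2 mod 89 = 1.
x_2 = 1^2 mod 89 = 1.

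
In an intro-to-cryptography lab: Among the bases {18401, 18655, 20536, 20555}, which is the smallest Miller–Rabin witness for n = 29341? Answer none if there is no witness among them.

18401

n − 1 = 29340 = 2^2 · 7335, so s = 2 and d = 7335.
Base 18401: x_0 = 18401^7335 mod 29341 = 28010. x_0 is neither 1 nor 29340, so continue squaring. x_1 = 28010^2 mod 29341 = 11101. Reached i = s−1 = 1 without hitting −1: 18401 is a Miller–Rabin witness and 29341 is composite.
Base 18655: x_0 = 18655^7335 mod 29341 = 25753. x_0 is neither 1 nor 29340, so continue squaring. x_1 = 25753^2 mod 29341 = 22386. Reached i = s−1 = 1 without hitting −1: 18655 is a Miller–Rabin witness and 29341 is composite.
Base 20536: x_0 = 20536^7335 mod 29341 = 7697. x_0 is neither 1 nor 29340, so continue squaring. x_1 = 7697^2 mod 29341 = 4330. Reached i = s−1 = 1 without hitting −1: 20536 is a Miller–Rabin witness and 29341 is composite.
Base 20555: x_0 = 20555^7335 mod 29341 = 15361. x_0 is neither 1 nor 29340, so continue squaring. x_1 = 15361^2 mod 29341 = 29340. x_1 ≡ −1, so 20555 is not a witness.
The smallest witness among the given bases is 18401.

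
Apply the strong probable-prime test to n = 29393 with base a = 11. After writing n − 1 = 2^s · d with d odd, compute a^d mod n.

n − 1 = 29392 = 2^4 · 1837, so s = 4 and d = 1837.
Repeated squaring mod 29393: 11^1 ≡ 11, 11^2 ≡ 121, 11^4 ≡ 14641, 11^8 ≡ 25125, 11^16 ≡ 21557, 11^32 ≡ 919, 11^64 ≡ 21557, 11^128 ≡ 919, 11^256 ≡ 21557, 11^512 ≡ 919, 11^1024 ≡ 21557.
1837 = 1024 + 512 + 256 + 32 + 8 + 4 + 1, so 11^1837 ≡ 21557·919·21557·919·25125·14641·11 ≡ 19030 (mod 29393).

19030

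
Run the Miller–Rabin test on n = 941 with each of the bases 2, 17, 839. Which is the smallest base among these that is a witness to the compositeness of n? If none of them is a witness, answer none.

none

n − 1 = 940 = 2^2 · 235, so s = 2 and d = 235.
Base 2: x_0 = 2^235 mod 941 = 844. x_0 is neither 1 nor 940, so continue squaring. x_1 = 844^2 mod 941 = 940. x_1 ≡ −1, so 2 is not a witness.
Base 17: x_0 = 17^235 mod 941 = 97. x_0 is neither 1 nor 940, so continue squaring. x_1 = 97^2 mod 941 = 940. x_1 ≡ −1, so 17 is not a witness.
Base 839: x_0 = 839^235 mod 941 = 844. x_0 is neither 1 nor 940, so continue squaring. x_1 = 844^2 mod 941 = 940. x_1 ≡ −1, so 839 is not a witness.
No listed base is a witness for 941.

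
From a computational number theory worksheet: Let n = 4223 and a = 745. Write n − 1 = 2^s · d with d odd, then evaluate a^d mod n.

3627

n − 1 = 4222 = 2^1 · 2111, so s = 1 and d = 2111.
Repeated squaring mod 4223: 745^1 ≡ 745, 745^2 ≡ 1812, 745^4 ≡ 2073, 745^8 ≡ 2538, 745^16 ≡ 1369, 745^32 ≡ 3372, 745^64 ≡ 2068, 745^128 ≡ 2948, 745^256 ≡ 3993, 745^512 ≡ 2224, 745^1024 ≡ 1043, 745^2048 ≡ 2538.
2111 = 2048 + 32 + 16 + 8 + 4 + 2 + 1, so 745^2111 ≡ 2538·3372·1369·2538·2073·1812·745 ≡ 3627 (mod 4223).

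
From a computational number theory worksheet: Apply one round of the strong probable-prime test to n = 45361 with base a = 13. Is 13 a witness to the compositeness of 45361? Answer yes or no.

no

n − 1 = 45360 = 2^4 · 2835, so s = 4 and d = 2835.
By repeated squaring, 13^2835 ≡ 45360 (mod 45361).
x_0 = 13^2835 mod 45361 = 45360.
x_0 = 45360 ≡ −1, so 13 is not a witness.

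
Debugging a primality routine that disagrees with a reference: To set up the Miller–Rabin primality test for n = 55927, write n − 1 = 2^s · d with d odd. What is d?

27963

Halving: 55926 → 27963; 27963 is odd.
So 55926 = 2^1 · 27963.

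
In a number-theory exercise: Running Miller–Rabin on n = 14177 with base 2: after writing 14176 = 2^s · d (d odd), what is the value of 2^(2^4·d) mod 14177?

n − 1 = 14176 = 2^5 · 443, so s = 5 and d = 443.
x_0 = 2^443 mod 14177 = 1562.
x_1 = 1562^2 mod 14177 = 1400.
x_2 = 1400^2 mod 14177 = 3574.
x_3 = 3574^2 mod 14177 = 14176.
x_4 = 14176^2 mod 14177 = 1.

1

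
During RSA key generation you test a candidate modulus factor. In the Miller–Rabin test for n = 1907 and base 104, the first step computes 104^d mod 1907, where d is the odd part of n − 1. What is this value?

n − 1 = 1906 = 2^1 · 953, so s = 1 and d = 953.
Repeated squaring mod 1907: 104^1 ≡ 104, 104^2 ≡ 1281, 104^4 ≡ 941, 104^8 ≡ 633, 104^16 ≡ 219, 104^32 ≡ 286, 104^64 ≡ 1702, 104^128 ≡ 71, 104^256 ≡ 1227, 104^512 ≡ 906.
953 = 512 + 256 + 128 + 32 + 16 + 8 + 1, so 104^953 ≡ 906·1227·71·286·219·633·104 ≡ 1906 (mod 1907).

1906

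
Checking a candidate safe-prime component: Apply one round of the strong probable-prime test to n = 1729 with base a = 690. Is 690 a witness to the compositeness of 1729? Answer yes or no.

n − 1 = 1728 = 2^6 · 27, so s = 6 and d = 27.
x_0 = 690^27 mod 1729 = 1.
x_0 = 1, so 690 is not a witness.

no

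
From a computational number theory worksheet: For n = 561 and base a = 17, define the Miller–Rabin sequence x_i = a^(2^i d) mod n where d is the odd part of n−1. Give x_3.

34

n − 1 = 560 = 2^4 · 35, so s = 4 and d = 35.
x_0 = 17^35 mod 561 = 527.
x_1 = 527^2 mod 561 = 34.
x_2 = 34^2 mod 561 = 34.
x_3 = 34^2 mod 561 = 34.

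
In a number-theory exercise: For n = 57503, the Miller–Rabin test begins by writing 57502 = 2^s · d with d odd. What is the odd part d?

28751

Halving: 57502 → 28751; 28751 is odd.
So 57502 = 2^1 · 28751.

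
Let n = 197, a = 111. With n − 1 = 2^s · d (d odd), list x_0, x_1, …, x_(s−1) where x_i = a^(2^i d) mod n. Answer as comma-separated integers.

n − 1 = 196 = 2^2 · 49, so s = 2 and d = 49.
x_0 = 111^49 mod 197 = 183.
x_1 = 183^2 mod 197 = 196.

183, 196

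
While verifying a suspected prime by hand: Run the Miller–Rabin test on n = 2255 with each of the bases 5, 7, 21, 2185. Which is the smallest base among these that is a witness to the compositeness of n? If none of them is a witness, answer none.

n − 1 = 2254 = 2^1 · 1127, so s = 1 and d = 1127.
Base 5: x_0 = 5^1127 mod 2255 = 1455. x_0 ∉ {1, 2254} and s = 1, so 5 is a Miller–Rabin witness and 2255 is composite.
Base 7: x_0 = 7^1127 mod 2255 = 468. x_0 ∉ {1, 2254} and s = 1, so 7 is a Miller–Rabin witness and 2255 is composite.
Base 21: x_0 = 21^1127 mod 2255 = 2001. x_0 ∉ {1, 2254} and s = 1, so 21 is a Miller–Rabin witness and 2255 is composite.
Base 2185: x_0 = 2185^1127 mod 2255 = 2195. x_0 ∉ {1, 2254} and s = 1, so 2185 is a Miller–Rabin witness and 2255 is composite.
The smallest witness among the given bases is 5.

5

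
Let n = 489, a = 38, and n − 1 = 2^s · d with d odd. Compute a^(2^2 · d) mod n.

n − 1 = 488 = 2^3 · 61, so s = 3 and d = 61.
x_0 = 38^61 mod 489 = 248.
x_1 = 248^2 mod 489 = 379.
x_2 = 379^2 mod 489 = 364.

364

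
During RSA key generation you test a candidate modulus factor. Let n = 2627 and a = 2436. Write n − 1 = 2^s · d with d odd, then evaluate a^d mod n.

n − 1 = 2626 = 2^1 · 1313, so s = 1 and d = 1313.
Repeated squaring mod 2627: 2436^1 ≡ 2436, 2436^2 ≡ 2330, 2436^4 ≡ 1518, 2436^8 ≡ 445, 2436^16 ≡ 1000, 2436^32 ≡ 1740, 2436^64 ≡ 1296, 2436^128 ≡ 963, 2436^256 ≡ 38, 2436^512 ≡ 1444, 2436^1024 ≡ 1925.
1313 = 1024 + 256 + 32 + 1, so 2436^1313 ≡ 1925·38·1740·2436 ≡ 2066 (mod 2627).

2066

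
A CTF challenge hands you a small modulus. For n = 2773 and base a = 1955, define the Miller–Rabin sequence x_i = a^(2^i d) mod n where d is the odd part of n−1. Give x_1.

n − 1 = 2772 = 2^2 · 693, so s = 2 and d = 693.
Repeated squaring mod 2773: 1955^1 ≡ 1955, 1955^2 ≡ 831, 1955^4 ≡ 84, 1955^8 ≡ 1510, 1955^16 ≡ 694, 1955^32 ≡ 1907, 1955^64 ≡ 1246, 1955^128 ≡ 2409, 1955^256 ≡ 2165, 1955^512 ≡ 855.
693 = 512 + 128 + 32 + 16 + 4 + 1, so 1955^693 ≡ 855·2409·1907·694·84·1955 ≡ 1742 (mod 2773).
x_0 = 1742.
x_1 = 1742^2 mod 2773 = 902.

902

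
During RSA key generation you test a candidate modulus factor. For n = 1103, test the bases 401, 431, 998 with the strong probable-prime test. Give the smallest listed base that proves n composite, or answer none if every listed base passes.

n − 1 = 1102 = 2^1 · 551, so s = 1 and d = 551.
Base 401: x_0 = 401^551 mod 1103 = 1. x_0 = 1, so 401 is not a witness.
Base 431: x_0 = 431^551 mod 1103 = 1. x_0 = 1, so 431 is not a witness.
Base 998: x_0 = 998^551 mod 1103 = 1102. x_0 = 1102 ≡ −1, so 998 is not a witness.
No listed base is a witness for 1103.

none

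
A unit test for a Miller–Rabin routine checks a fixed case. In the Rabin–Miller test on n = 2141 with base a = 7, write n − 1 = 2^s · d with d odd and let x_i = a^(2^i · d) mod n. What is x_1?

n − 1 = 2140 = 2^2 · 535, so s = 2 and d = 535.
x_0 = 7^535 mod 2141 = 419.
x_1 = 419^2 mod 2141 = 2140.

2140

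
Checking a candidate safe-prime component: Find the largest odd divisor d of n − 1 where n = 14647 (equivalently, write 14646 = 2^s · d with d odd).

Halving: 14646 → 7323; 7323 is odd.
So 14646 = 2^1 · 7323.

7323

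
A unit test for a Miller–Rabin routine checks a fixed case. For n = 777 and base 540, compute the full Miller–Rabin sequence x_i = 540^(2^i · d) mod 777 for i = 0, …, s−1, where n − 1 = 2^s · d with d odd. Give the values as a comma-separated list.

n − 1 = 776 = 2^3 · 97, so s = 3 and d = 97.
x_0 = 540^97 mod 777 = 183.
x_1 = 183^2 mod 777 = 78.
x_2 = 78^2 mod 777 = 645.

183, 78, 645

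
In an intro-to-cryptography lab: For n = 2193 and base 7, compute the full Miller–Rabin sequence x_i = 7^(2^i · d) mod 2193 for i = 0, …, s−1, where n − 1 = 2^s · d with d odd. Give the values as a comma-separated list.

2101, 1885, 565, 1240

n − 1 = 2192 = 2^4 · 137, so s = 4 and d = 137.
x_0 = 7^137 mod 2193 = 2101.
x_1 = 2101^2 mod 2193 = 1885.
x_2 = 1885^2 mod 2193 = 565.
x_3 = 565^2 mod 2193 = 1240.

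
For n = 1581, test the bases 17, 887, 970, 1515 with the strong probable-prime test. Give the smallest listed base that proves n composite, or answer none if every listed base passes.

n − 1 = 1580 = 2^2 · 395, so s = 2 and d = 395.
Base 17: x_0 = 17^395 mod 1581 = 119. x_0 is neither 1 nor 1580, so continue squaring. x_1 = 119^2 mod 1581 = 1513. Reached i = s−1 = 1 without hitting −1: 17 is a Miller–Rabin witness and 1581 is composite.
Base 887: x_0 = 887^395 mod 1581 = 1214. x_0 is neither 1 nor 1580, so continue squaring. x_1 = 1214^2 mod 1581 = 304. Reached i = s−1 = 1 without hitting −1: 887 is a Miller–Rabin witness and 1581 is composite.
Base 970: x_0 = 970^395 mod 1581 = 1327. x_0 is neither 1 nor 1580, so continue squaring. x_1 = 1327^2 mod 1581 = 1276. Reached i = s−1 = 1 without hitting −1: 970 is a Miller–Rabin witness and 1581 is composite.
Base 1515: x_0 = 1515^395 mod 1581 = 960. x_0 is neither 1 nor 1580, so continue squaring. x_1 = 960^2 mod 1581 = 1458. Reached i = s−1 = 1 without hitting −1: 1515 is a Miller–Rabin witness and 1581 is composite.
The smallest witness among the given bases is 17.

17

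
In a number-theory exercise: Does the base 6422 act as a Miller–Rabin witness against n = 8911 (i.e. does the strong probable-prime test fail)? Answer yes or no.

n − 1 = 8910 = 2^1 · 4455, so s = 1 and d = 4455.
Repeated squaring mod 8911: 6422^1 ≡ 6422, 6422^2 ≡ 1976, 6422^4 ≡ 1558, 6422^8 ≡ 3572, 6422^16 ≡ 7543, 6422^32 ≡ 114, 6422^64 ≡ 4085, 6422^128 ≡ 5833, 6422^256 ≡ 1691, 6422^512 ≡ 7961, 6422^1024 ≡ 2489, 6422^2048 ≡ 1976, 6422^4096 ≡ 1558.
4455 = 4096 + 256 + 64 + 32 + 4 + 2 + 1, so 6422^4455 ≡ 1558·1691·4085·114·1558·1976·6422 ≡ 1406 (mod 8911).
x_0 = 6422^4455 mod 8911 = 1406.
x_0 ∉ {1, 8910} and s = 1, so 6422 is a Miller–Rabin witness and 8911 is composite.

yes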